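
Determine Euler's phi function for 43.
42

43 = 43
φ(n) = n × ∏(1 - 1/p) for each prime p dividing n
φ(43) = 43 × (1 - 1/43) = 42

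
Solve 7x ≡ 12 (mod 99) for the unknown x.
x ≡ 30 (mod 99)

gcd(7, 99) = 1, which divides 12, so solutions exist.
Find 7^(-1) mod 99 by the extended Euclidean algorithm:
99 = 14 × 7 + 1  ⟹  1 = (1)·99 + (-14)·7
So (-14)·7 ≡ 1 (mod 99), i.e. 7^(-1) ≡ -14 ≡ 85 (mod 99).
x ≡ 85 × 12 = 1020 ≡ 30 (mod 99).
Check: 7 × 30 = 210 ≡ 12 (mod 99).
Unique solution: x ≡ 30 (mod 99)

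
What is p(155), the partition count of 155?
66493182097

p(n) counts ways to write n as a sum of positive integers (order ignored).
Euler's pentagonal recurrence: p(k) = p(k-1) + p(k-2) - p(k-5) - p(k-7) + p(k-12) + p(k-15) - ... (offsets j(3j∓1)/2, signs ++--, p(0)=1, p(<0)=0).
DP table for k = 0..154: p(0)=1, p(1)=1, p(2)=2, p(3)=3, p(4)=5, p(5)=7, p(6)=11, p(7)=15, p(8)=22, p(9)=30, p(10)=42, p(11)=56, p(12)=77, p(13)=101, p(14)=135, p(15)=176, p(16)=231, p(17)=297, p(18)=385, p(19)=490, p(20)=627, p(21)=792, p(22)=1002, p(23)=1255, p(24)=1575, p(25)=1958, p(26)=2436, p(27)=3010, p(28)=3718, p(29)=4565, p(30)=5604, p(31)=6842, p(32)=8349, p(33)=10143, p(34)=12310, p(35)=14883, p(36)=17977, p(37)=21637, p(38)=26015, p(39)=31185, p(40)=37338, p(41)=44583, p(42)=53174, p(43)=63261, p(44)=75175, p(45)=89134, p(46)=105558, p(47)=124754, p(48)=147273, p(49)=173525, p(50)=204226, p(51)=239943, p(52)=281589, p(53)=329931, p(54)=386155, p(55)=451276, p(56)=526823, p(57)=614154, p(58)=715220, p(59)=831820, p(60)=966467, p(61)=1121505, p(62)=1300156, p(63)=1505499, p(64)=1741630, p(65)=2012558, p(66)=2323520, p(67)=2679689, p(68)=3087735, p(69)=3554345, p(70)=4087968, p(71)=4697205, p(72)=5392783, p(73)=6185689, p(74)=7089500, p(75)=8118264, p(76)=9289091, p(77)=10619863, p(78)=12132164, p(79)=13848650, p(80)=15796476, p(81)=18004327, p(82)=20506255, p(83)=23338469, p(84)=26543660, p(85)=30167357, p(86)=34262962, p(87)=38887673, p(88)=44108109, p(89)=49995925, p(90)=56634173, p(91)=64112359, p(92)=72533807, p(93)=82010177, p(94)=92669720, p(95)=104651419, p(96)=118114304, p(97)=133230930, p(98)=150198136, p(99)=169229875, p(100)=190569292, p(101)=214481126, p(102)=241265379, p(103)=271248950, p(104)=304801365, p(105)=342325709, p(106)=384276336, p(107)=431149389, p(108)=483502844, p(109)=541946240, p(110)=607163746, p(111)=679903203, p(112)=761002156, p(113)=851376628, p(114)=952050665, p(115)=1064144451, p(116)=1188908248, p(117)=1327710076, p(118)=1482074143, p(119)=1653668665, p(120)=1844349560, p(121)=2056148051, p(122)=2291320912, p(123)=2552338241, p(124)=2841940500, p(125)=3163127352, p(126)=3519222692, p(127)=3913864295, p(128)=4351078600, p(129)=4835271870, p(130)=5371315400, p(131)=5964539504, p(132)=6620830889, p(133)=7346629512, p(134)=8149040695, p(135)=9035836076, p(136)=10015581680, p(137)=11097645016, p(138)=12292341831, p(139)=13610949895, p(140)=15065878135, p(141)=16670689208, p(142)=18440293320, p(143)=20390982757, p(144)=22540654445, p(145)=24908858009, p(146)=27517052599, p(147)=30388671978, p(148)=33549419497, p(149)=37027355200, p(150)=40853235313, p(151)=45060624582, p(152)=49686288421, p(153)=54770336324, p(154)=60356673280.
Final step: p(155) = p(154) + p(153) - p(150) - p(148) + p(143) + p(140) - p(133) - p(129) + p(120) + p(115) - p(104) - p(98) + p(85) + p(78) - p(63) - p(55) + p(38) + p(29) - p(10) - p(0)
= 60356673280 + 54770336324 - 40853235313 - 33549419497 + 20390982757 + 15065878135 - 7346629512 - 4835271870 + 1844349560 + 1064144451 - 304801365 - 150198136 + 30167357 + 12132164 - 1505499 - 451276 + 26015 + 4565 - 42 - 1
= 66493182097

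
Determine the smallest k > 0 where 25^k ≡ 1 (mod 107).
53

107 is prime, so ord(25) divides φ(107) = 106.
Divisors of 106: 1, 2, 53, 106.
Repeated squaring: 25^1 ≡ 25, 25^2 ≡ 90, 25^4 ≡ 75, 25^8 ≡ 61, 25^16 ≡ 83, 25^32 ≡ 41, 25^64 ≡ 76 (mod 107).
Test 25^d mod 107 for each divisor d in increasing order:
25^1 ≡ 25
25^2 ≡ 90
25^53 = 25^32·25^16·25^4·25^1 ≡ 1  ← first divisor giving 1
The order is 53.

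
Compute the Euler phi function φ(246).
80

246 = 2 × 3 × 41
φ(n) = n × ∏(1 - 1/p) for each prime p dividing n
φ(246) = 246 × (1 - 1/2) × (1 - 1/3) × (1 - 1/41) = 80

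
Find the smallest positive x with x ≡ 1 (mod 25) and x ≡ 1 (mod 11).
1

Using Chinese Remainder Theorem:
M = 25 × 11 = 275
M1 = 11, M2 = 25
y1 = 11^(-1) mod 25 = 16
y2 = 25^(-1) mod 11 = 4
x = (1×11×16 + 1×25×4) mod 275 = 1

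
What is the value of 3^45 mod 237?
219

Repeated squaring. Binary of 45 = 101101.
3^1 ≡ 3 (mod 237); 3^2 ≡ 9 (mod 237); 3^4 ≡ 81 (mod 237); 3^8 ≡ 162 (mod 237); 3^16 ≡ 174 (mod 237); 3^32 ≡ 177 (mod 237)
3^45 = 3^1 × 3^4 × 3^8 × 3^32 ≡ 219 (mod 237)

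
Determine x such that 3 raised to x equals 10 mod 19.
11

Baby-step giant-step with step n = ⌈√19⌉ = 5.
Baby steps 3^j mod 19 (j:value) for j=0..4: 0:1, 1:3, 2:9, 3:8, 4:5.
Giant-step multiplier: 3^(-5) ≡ 3^(18-5) = 3^13 ≡ 14 (mod 19).
Giant steps γ_i = 10·14^i mod 19: γ_0=10, γ_1=7, γ_2=3 (in table at j=1).
x = i·n + j = 2·5 + 1 = 11.
Check: 3^11 ≡ 10 (mod 19).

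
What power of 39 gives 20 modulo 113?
29

Baby-step giant-step with step n = ⌈√113⌉ = 11.
Baby steps 39^j mod 113 (j:value) for j=0..10: 0:1, 1:39, 2:52, 3:107, 4:105, 5:27, 6:36, 7:48, 8:64, 9:10, 10:51.
Giant-step multiplier: 39^(-11) ≡ 39^(112-11) = 39^101 ≡ 5 (mod 113).
Giant steps γ_i = 20·5^i mod 113: γ_0=20, γ_1=100, γ_2=48 (in table at j=7).
x = i·n + j = 2·11 + 7 = 29.
Check: 39^29 ≡ 20 (mod 113).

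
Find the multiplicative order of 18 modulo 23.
11

23 is prime, so ord(18) divides φ(23) = 22.
Divisors of 22: 1, 2, 11, 22.
Repeated squaring: 18^1 ≡ 18, 18^2 ≡ 2, 18^4 ≡ 4, 18^8 ≡ 16, 18^16 ≡ 3 (mod 23).
Test 18^d mod 23 for each divisor d in increasing order:
18^1 ≡ 18
18^2 ≡ 2
18^11 = 18^8·18^2·18^1 ≡ 1  ← first divisor giving 1
The order is 11.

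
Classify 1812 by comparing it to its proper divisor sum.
abundant

Proper divisors of 1812: sum = 1 + 2 + 3 + 4 + 6 + 12 + 151 + 302 + 453 + 604 + 906 = 2444
Since 2444 > 1812, 1812 is abundant.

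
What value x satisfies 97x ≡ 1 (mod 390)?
193

gcd(97, 390) = 1, so the inverse exists.
Extended Euclidean algorithm on (390, 97):
390 = 4 × 97 + 2  ⟹  2 = (1)·390 + (-4)·97
97 = 48 × 2 + 1  ⟹  1 = (-48)·390 + (193)·97
So (193)·97 ≡ 1 (mod 390), i.e. 97^(-1) ≡ 193 (mod 390).
Check: 97 × 193 = 18721 ≡ 1 (mod 390)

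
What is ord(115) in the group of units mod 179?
178

179 is prime, so ord(115) divides φ(179) = 178.
Divisors of 178: 1, 2, 89, 178.
Repeated squaring: 115^1 ≡ 115, 115^2 ≡ 158, 115^4 ≡ 83, 115^8 ≡ 87, 115^16 ≡ 51, 115^32 ≡ 95, 115^64 ≡ 75, 115^128 ≡ 76 (mod 179).
Test 115^d mod 179 for each divisor d in increasing order:
115^1 ≡ 115
115^2 ≡ 158
115^89 = 115^64·115^16·115^8·115^1 ≡ 178
115^178 = 115^128·115^32·115^16·115^2 ≡ 1  ← first divisor giving 1
The order is 178.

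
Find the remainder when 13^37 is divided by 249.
46

Repeated squaring. Binary of 37 = 100101.
13^1 ≡ 13 (mod 249); 13^2 ≡ 169 (mod 249); 13^4 ≡ 175 (mod 249); 13^8 ≡ 247 (mod 249); 13^16 ≡ 4 (mod 249); 13^32 ≡ 16 (mod 249)
13^37 = 13^1 × 13^4 × 13^32 ≡ 46 (mod 249)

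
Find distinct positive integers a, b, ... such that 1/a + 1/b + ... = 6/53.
1/9 + 1/477

Greedy algorithm:
6/53: ceiling(53/6) = 9, use 1/9
1/477: ceiling(477/1) = 477, use 1/477
Result: 6/53 = 1/9 + 1/477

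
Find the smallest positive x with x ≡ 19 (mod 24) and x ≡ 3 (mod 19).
307

Using Chinese Remainder Theorem:
M = 24 × 19 = 456
M1 = 19, M2 = 24
y1 = 19^(-1) mod 24 = 19
y2 = 24^(-1) mod 19 = 4
x = (19×19×19 + 3×24×4) mod 456 = 307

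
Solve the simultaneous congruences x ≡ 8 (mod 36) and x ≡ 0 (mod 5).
80

Using Chinese Remainder Theorem:
M = 36 × 5 = 180
M1 = 5, M2 = 36
y1 = 5^(-1) mod 36 = 29
y2 = 36^(-1) mod 5 = 1
x = (8×5×29 + 0×36×1) mod 180 = 80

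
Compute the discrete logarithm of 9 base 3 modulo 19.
2

Baby-step giant-step with step n = ⌈√19⌉ = 5.
Baby steps 3^j mod 19 (j:value) for j=0..4: 0:1, 1:3, 2:9, 3:8, 4:5.
h = 9 is already in the table at j=2, so x = 2.
Check: 3^2 ≡ 9 (mod 19).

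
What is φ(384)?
128

384 = 2^7 × 3
φ(n) = n × ∏(1 - 1/p) for each prime p dividing n
φ(384) = 384 × (1 - 1/2) × (1 - 1/3) = 128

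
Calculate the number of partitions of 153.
54770336324

p(n) counts ways to write n as a sum of positive integers (order ignored).
Euler's pentagonal recurrence: p(k) = p(k-1) + p(k-2) - p(k-5) - p(k-7) + p(k-12) + p(k-15) - ... (offsets j(3j∓1)/2, signs ++--, p(0)=1, p(<0)=0).
DP table for k = 0..152: p(0)=1, p(1)=1, p(2)=2, p(3)=3, p(4)=5, p(5)=7, p(6)=11, p(7)=15, p(8)=22, p(9)=30, p(10)=42, p(11)=56, p(12)=77, p(13)=101, p(14)=135, p(15)=176, p(16)=231, p(17)=297, p(18)=385, p(19)=490, p(20)=627, p(21)=792, p(22)=1002, p(23)=1255, p(24)=1575, p(25)=1958, p(26)=2436, p(27)=3010, p(28)=3718, p(29)=4565, p(30)=5604, p(31)=6842, p(32)=8349, p(33)=10143, p(34)=12310, p(35)=14883, p(36)=17977, p(37)=21637, p(38)=26015, p(39)=31185, p(40)=37338, p(41)=44583, p(42)=53174, p(43)=63261, p(44)=75175, p(45)=89134, p(46)=105558, p(47)=124754, p(48)=147273, p(49)=173525, p(50)=204226, p(51)=239943, p(52)=281589, p(53)=329931, p(54)=386155, p(55)=451276, p(56)=526823, p(57)=614154, p(58)=715220, p(59)=831820, p(60)=966467, p(61)=1121505, p(62)=1300156, p(63)=1505499, p(64)=1741630, p(65)=2012558, p(66)=2323520, p(67)=2679689, p(68)=3087735, p(69)=3554345, p(70)=4087968, p(71)=4697205, p(72)=5392783, p(73)=6185689, p(74)=7089500, p(75)=8118264, p(76)=9289091, p(77)=10619863, p(78)=12132164, p(79)=13848650, p(80)=15796476, p(81)=18004327, p(82)=20506255, p(83)=23338469, p(84)=26543660, p(85)=30167357, p(86)=34262962, p(87)=38887673, p(88)=44108109, p(89)=49995925, p(90)=56634173, p(91)=64112359, p(92)=72533807, p(93)=82010177, p(94)=92669720, p(95)=104651419, p(96)=118114304, p(97)=133230930, p(98)=150198136, p(99)=169229875, p(100)=190569292, p(101)=214481126, p(102)=241265379, p(103)=271248950, p(104)=304801365, p(105)=342325709, p(106)=384276336, p(107)=431149389, p(108)=483502844, p(109)=541946240, p(110)=607163746, p(111)=679903203, p(112)=761002156, p(113)=851376628, p(114)=952050665, p(115)=1064144451, p(116)=1188908248, p(117)=1327710076, p(118)=1482074143, p(119)=1653668665, p(120)=1844349560, p(121)=2056148051, p(122)=2291320912, p(123)=2552338241, p(124)=2841940500, p(125)=3163127352, p(126)=3519222692, p(127)=3913864295, p(128)=4351078600, p(129)=4835271870, p(130)=5371315400, p(131)=5964539504, p(132)=6620830889, p(133)=7346629512, p(134)=8149040695, p(135)=9035836076, p(136)=10015581680, p(137)=11097645016, p(138)=12292341831, p(139)=13610949895, p(140)=15065878135, p(141)=16670689208, p(142)=18440293320, p(143)=20390982757, p(144)=22540654445, p(145)=24908858009, p(146)=27517052599, p(147)=30388671978, p(148)=33549419497, p(149)=37027355200, p(150)=40853235313, p(151)=45060624582, p(152)=49686288421.
Final step: p(153) = p(152) + p(151) - p(148) - p(146) + p(141) + p(138) - p(131) - p(127) + p(118) + p(113) - p(102) - p(96) + p(83) + p(76) - p(61) - p(53) + p(36) + p(27) - p(8)
= 49686288421 + 45060624582 - 33549419497 - 27517052599 + 16670689208 + 12292341831 - 5964539504 - 3913864295 + 1482074143 + 851376628 - 241265379 - 118114304 + 23338469 + 9289091 - 1121505 - 329931 + 17977 + 3010 - 22
= 54770336324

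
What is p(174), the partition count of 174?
397125074750

p(n) counts ways to write n as a sum of positive integers (order ignored).
Euler's pentagonal recurrence: p(k) = p(k-1) + p(k-2) - p(k-5) - p(k-7) + p(k-12) + p(k-15) - ... (offsets j(3j∓1)/2, signs ++--, p(0)=1, p(<0)=0).
DP table for k = 0..173: p(0)=1, p(1)=1, p(2)=2, p(3)=3, p(4)=5, p(5)=7, p(6)=11, p(7)=15, p(8)=22, p(9)=30, p(10)=42, p(11)=56, p(12)=77, p(13)=101, p(14)=135, p(15)=176, p(16)=231, p(17)=297, p(18)=385, p(19)=490, p(20)=627, p(21)=792, p(22)=1002, p(23)=1255, p(24)=1575, p(25)=1958, p(26)=2436, p(27)=3010, p(28)=3718, p(29)=4565, p(30)=5604, p(31)=6842, p(32)=8349, p(33)=10143, p(34)=12310, p(35)=14883, p(36)=17977, p(37)=21637, p(38)=26015, p(39)=31185, p(40)=37338, p(41)=44583, p(42)=53174, p(43)=63261, p(44)=75175, p(45)=89134, p(46)=105558, p(47)=124754, p(48)=147273, p(49)=173525, p(50)=204226, p(51)=239943, p(52)=281589, p(53)=329931, p(54)=386155, p(55)=451276, p(56)=526823, p(57)=614154, p(58)=715220, p(59)=831820, p(60)=966467, p(61)=1121505, p(62)=1300156, p(63)=1505499, p(64)=1741630, p(65)=2012558, p(66)=2323520, p(67)=2679689, p(68)=3087735, p(69)=3554345, p(70)=4087968, p(71)=4697205, p(72)=5392783, p(73)=6185689, p(74)=7089500, p(75)=8118264, p(76)=9289091, p(77)=10619863, p(78)=12132164, p(79)=13848650, p(80)=15796476, p(81)=18004327, p(82)=20506255, p(83)=23338469, p(84)=26543660, p(85)=30167357, p(86)=34262962, p(87)=38887673, p(88)=44108109, p(89)=49995925, p(90)=56634173, p(91)=64112359, p(92)=72533807, p(93)=82010177, p(94)=92669720, p(95)=104651419, p(96)=118114304, p(97)=133230930, p(98)=150198136, p(99)=169229875, p(100)=190569292, p(101)=214481126, p(102)=241265379, p(103)=271248950, p(104)=304801365, p(105)=342325709, p(106)=384276336, p(107)=431149389, p(108)=483502844, p(109)=541946240, p(110)=607163746, p(111)=679903203, p(112)=761002156, p(113)=851376628, p(114)=952050665, p(115)=1064144451, p(116)=1188908248, p(117)=1327710076, p(118)=1482074143, p(119)=1653668665, p(120)=1844349560, p(121)=2056148051, p(122)=2291320912, p(123)=2552338241, p(124)=2841940500, p(125)=3163127352, p(126)=3519222692, p(127)=3913864295, p(128)=4351078600, p(129)=4835271870, p(130)=5371315400, p(131)=5964539504, p(132)=6620830889, p(133)=7346629512, p(134)=8149040695, p(135)=9035836076, p(136)=10015581680, p(137)=11097645016, p(138)=12292341831, p(139)=13610949895, p(140)=15065878135, p(141)=16670689208, p(142)=18440293320, p(143)=20390982757, p(144)=22540654445, p(145)=24908858009, p(146)=27517052599, p(147)=30388671978, p(148)=33549419497, p(149)=37027355200, p(150)=40853235313, p(151)=45060624582, p(152)=49686288421, p(153)=54770336324, p(154)=60356673280, p(155)=66493182097, p(156)=73232243759, p(157)=80630964769, p(158)=88751778802, p(159)=97662728555, p(160)=107438159466, p(161)=118159068427, p(162)=129913904637, p(163)=142798995930, p(164)=156919475295, p(165)=172389800255, p(166)=189334822579, p(167)=207890420102, p(168)=228204732751, p(169)=250438925115, p(170)=274768617130, p(171)=301384802048, p(172)=330495499613, p(173)=362326859895.
Final step: p(174) = p(173) + p(172) - p(169) - p(167) + p(162) + p(159) - p(152) - p(148) + p(139) + p(134) - p(123) - p(117) + p(104) + p(97) - p(82) - p(74) + p(57) + p(48) - p(29) - p(19)
= 362326859895 + 330495499613 - 250438925115 - 207890420102 + 129913904637 + 97662728555 - 49686288421 - 33549419497 + 13610949895 + 8149040695 - 2552338241 - 1327710076 + 304801365 + 133230930 - 20506255 - 7089500 + 614154 + 147273 - 4565 - 490
= 397125074750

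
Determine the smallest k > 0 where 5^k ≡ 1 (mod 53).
52

53 is prime, so ord(5) divides φ(53) = 52.
Divisors of 52: 1, 2, 4, 13, 26, 52.
Repeated squaring: 5^1 ≡ 5, 5^2 ≡ 25, 5^4 ≡ 42, 5^8 ≡ 15, 5^16 ≡ 13, 5^32 ≡ 10 (mod 53).
Test 5^d mod 53 for each divisor d in increasing order:
5^1 ≡ 5
5^2 ≡ 25
5^4 ≡ 42
5^13 = 5^8·5^4·5^1 ≡ 23
5^26 = 5^16·5^8·5^2 ≡ 52
5^52 = 5^32·5^16·5^4 ≡ 1  ← first divisor giving 1
The order is 52.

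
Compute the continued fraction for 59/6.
[9; 1, 5]

Euclidean algorithm steps:
59 = 9 × 6 + 5
6 = 1 × 5 + 1
5 = 5 × 1 + 0
Continued fraction: [9; 1, 5]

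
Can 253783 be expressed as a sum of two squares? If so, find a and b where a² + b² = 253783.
Not possible

Factorization: 253783 = 19^3 × 37
By Fermat: n is sum of two squares iff every prime p ≡ 3 (mod 4) appears to even power.
Prime(s) ≡ 3 (mod 4) with odd exponent: [(19, 3)]
Therefore 253783 cannot be expressed as a² + b².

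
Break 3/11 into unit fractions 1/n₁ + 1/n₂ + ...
1/4 + 1/44

Greedy algorithm:
3/11: ceiling(11/3) = 4, use 1/4
1/44: ceiling(44/1) = 44, use 1/44
Result: 3/11 = 1/4 + 1/44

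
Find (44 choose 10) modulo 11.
0

Using Lucas' theorem:
Write n=44 and k=10 in base 11:
n in base 11: [4, 0]
k in base 11: [0, 10]
C(44,10) mod 11 = ∏ C(n_i, k_i) mod 11
Digit binomials (mod 11): C(4,0) = 1; C(0,10) = 0 (k_i > n_i)
Product: 1 × 0 = 0 ≡ 0 (mod 11)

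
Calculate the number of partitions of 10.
42

p(n) counts ways to write n as a sum of positive integers (order ignored).
Examples: 10; 9 + 1; 8 + 2; 8 + 1 + 1; 7 + 3; ... (42 total)
p(10) = 42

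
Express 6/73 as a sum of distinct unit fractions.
1/13 + 1/190 + 1/180310

Greedy algorithm:
6/73: ceiling(73/6) = 13, use 1/13
5/949: ceiling(949/5) = 190, use 1/190
1/180310: ceiling(180310/1) = 180310, use 1/180310
Result: 6/73 = 1/13 + 1/190 + 1/180310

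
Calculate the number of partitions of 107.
431149389

p(n) counts ways to write n as a sum of positive integers (order ignored).
Euler's pentagonal recurrence: p(k) = p(k-1) + p(k-2) - p(k-5) - p(k-7) + p(k-12) + p(k-15) - ... (offsets j(3j∓1)/2, signs ++--, p(0)=1, p(<0)=0).
DP table for k = 0..106: p(0)=1, p(1)=1, p(2)=2, p(3)=3, p(4)=5, p(5)=7, p(6)=11, p(7)=15, p(8)=22, p(9)=30, p(10)=42, p(11)=56, p(12)=77, p(13)=101, p(14)=135, p(15)=176, p(16)=231, p(17)=297, p(18)=385, p(19)=490, p(20)=627, p(21)=792, p(22)=1002, p(23)=1255, p(24)=1575, p(25)=1958, p(26)=2436, p(27)=3010, p(28)=3718, p(29)=4565, p(30)=5604, p(31)=6842, p(32)=8349, p(33)=10143, p(34)=12310, p(35)=14883, p(36)=17977, p(37)=21637, p(38)=26015, p(39)=31185, p(40)=37338, p(41)=44583, p(42)=53174, p(43)=63261, p(44)=75175, p(45)=89134, p(46)=105558, p(47)=124754, p(48)=147273, p(49)=173525, p(50)=204226, p(51)=239943, p(52)=281589, p(53)=329931, p(54)=386155, p(55)=451276, p(56)=526823, p(57)=614154, p(58)=715220, p(59)=831820, p(60)=966467, p(61)=1121505, p(62)=1300156, p(63)=1505499, p(64)=1741630, p(65)=2012558, p(66)=2323520, p(67)=2679689, p(68)=3087735, p(69)=3554345, p(70)=4087968, p(71)=4697205, p(72)=5392783, p(73)=6185689, p(74)=7089500, p(75)=8118264, p(76)=9289091, p(77)=10619863, p(78)=12132164, p(79)=13848650, p(80)=15796476, p(81)=18004327, p(82)=20506255, p(83)=23338469, p(84)=26543660, p(85)=30167357, p(86)=34262962, p(87)=38887673, p(88)=44108109, p(89)=49995925, p(90)=56634173, p(91)=64112359, p(92)=72533807, p(93)=82010177, p(94)=92669720, p(95)=104651419, p(96)=118114304, p(97)=133230930, p(98)=150198136, p(99)=169229875, p(100)=190569292, p(101)=214481126, p(102)=241265379, p(103)=271248950, p(104)=304801365, p(105)=342325709, p(106)=384276336.
Final step: p(107) = p(106) + p(105) - p(102) - p(100) + p(95) + p(92) - p(85) - p(81) + p(72) + p(67) - p(56) - p(50) + p(37) + p(30) - p(15) - p(7)
= 384276336 + 342325709 - 241265379 - 190569292 + 104651419 + 72533807 - 30167357 - 18004327 + 5392783 + 2679689 - 526823 - 204226 + 21637 + 5604 - 176 - 15
= 431149389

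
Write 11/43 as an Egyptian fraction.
1/4 + 1/172

Greedy algorithm:
11/43: ceiling(43/11) = 4, use 1/4
1/172: ceiling(172/1) = 172, use 1/172
Result: 11/43 = 1/4 + 1/172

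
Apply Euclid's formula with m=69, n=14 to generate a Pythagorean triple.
(4565, 1932, 4957)

Euclid's formula: a = m² - n², b = 2mn, c = m² + n²
m = 69, n = 14
a = 69² - 14² = 4761 - 196 = 4565
b = 2 × 69 × 14 = 1932
c = 69² + 14² = 4761 + 196 = 4957
Verification: 4565² + 1932² = 20839225 + 3732624 = 24571849 = 4957² ✓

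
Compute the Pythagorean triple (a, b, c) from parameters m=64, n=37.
(2727, 4736, 5465)

Euclid's formula: a = m² - n², b = 2mn, c = m² + n²
m = 64, n = 37
a = 64² - 37² = 4096 - 1369 = 2727
b = 2 × 64 × 37 = 4736
c = 64² + 37² = 4096 + 1369 = 5465
Verification: 2727² + 4736² = 7436529 + 22429696 = 29866225 = 5465² ✓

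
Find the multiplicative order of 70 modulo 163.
162

163 is prime, so ord(70) divides φ(163) = 162.
Divisors of 162: 1, 2, 3, 6, 9, 18, 27, 54, 81, 162.
Repeated squaring: 70^1 ≡ 70, 70^2 ≡ 10, 70^4 ≡ 100, 70^8 ≡ 57, 70^16 ≡ 152, 70^32 ≡ 121, 70^64 ≡ 134, 70^128 ≡ 26 (mod 163).
Test 70^d mod 163 for each divisor d in increasing order:
70^1 ≡ 70
70^2 ≡ 10
70^3 = 70^2·70^1 ≡ 48
70^6 = 70^4·70^2 ≡ 22
70^9 = 70^8·70^1 ≡ 78
70^18 = 70^16·70^2 ≡ 53
70^27 = 70^16·70^8·70^2·70^1 ≡ 59
70^54 = 70^32·70^16·70^4·70^2 ≡ 58
70^81 = 70^64·70^16·70^1 ≡ 162
70^162 = 70^128·70^32·70^2 ≡ 1  ← first divisor giving 1
The order is 162.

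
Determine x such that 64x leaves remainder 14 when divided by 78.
x ≡ 38 (mod 39)

gcd(64, 78) = 2, which divides 14, so solutions exist.
Divide through by 2: 32x ≡ 7 (mod 39).
Find 32^(-1) mod 39 by the extended Euclidean algorithm:
39 = 1 × 32 + 7  ⟹  7 = (1)·39 + (-1)·32
32 = 4 × 7 + 4  ⟹  4 = (-4)·39 + (5)·32
7 = 1 × 4 + 3  ⟹  3 = (5)·39 + (-6)·32
4 = 1 × 3 + 1  ⟹  1 = (-9)·39 + (11)·32
So (11)·32 ≡ 1 (mod 39), i.e. 32^(-1) ≡ 11 (mod 39).
x ≡ 11 × 7 = 77 ≡ 38 (mod 39).
Check: 64 × 38 = 2432 ≡ 14 (mod 78).
x ≡ 38 (mod 39), giving 2 solutions mod 78.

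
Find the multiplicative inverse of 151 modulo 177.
34

gcd(151, 177) = 1, so the inverse exists.
Extended Euclidean algorithm on (177, 151):
177 = 1 × 151 + 26  ⟹  26 = (1)·177 + (-1)·151
151 = 5 × 26 + 21  ⟹  21 = (-5)·177 + (6)·151
26 = 1 × 21 + 5  ⟹  5 = (6)·177 + (-7)·151
21 = 4 × 5 + 1  ⟹  1 = (-29)·177 + (34)·151
So (34)·151 ≡ 1 (mod 177), i.e. 151^(-1) ≡ 34 (mod 177).
Check: 151 × 34 = 5134 ≡ 1 (mod 177)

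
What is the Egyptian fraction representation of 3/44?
1/15 + 1/660

Greedy algorithm:
3/44: ceiling(44/3) = 15, use 1/15
1/660: ceiling(660/1) = 660, use 1/660
Result: 3/44 = 1/15 + 1/660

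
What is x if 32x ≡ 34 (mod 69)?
x ≡ 14 (mod 69)

gcd(32, 69) = 1, which divides 34, so solutions exist.
Find 32^(-1) mod 69 by the extended Euclidean algorithm:
69 = 2 × 32 + 5  ⟹  5 = (1)·69 + (-2)·32
32 = 6 × 5 + 2  ⟹  2 = (-6)·69 + (13)·32
5 = 2 × 2 + 1  ⟹  1 = (13)·69 + (-28)·32
So (-28)·32 ≡ 1 (mod 69), i.e. 32^(-1) ≡ -28 ≡ 41 (mod 69).
x ≡ 41 × 34 = 1394 ≡ 14 (mod 69).
Check: 32 × 14 = 448 ≡ 34 (mod 69).
Unique solution: x ≡ 14 (mod 69)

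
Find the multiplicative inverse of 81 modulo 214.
37

gcd(81, 214) = 1, so the inverse exists.
Extended Euclidean algorithm on (214, 81):
214 = 2 × 81 + 52  ⟹  52 = (1)·214 + (-2)·81
81 = 1 × 52 + 29  ⟹  29 = (-1)·214 + (3)·81
52 = 1 × 29 + 23  ⟹  23 = (2)·214 + (-5)·81
29 = 1 × 23 + 6  ⟹  6 = (-3)·214 + (8)·81
23 = 3 × 6 + 5  ⟹  5 = (11)·214 + (-29)·81
6 = 1 × 5 + 1  ⟹  1 = (-14)·214 + (37)·81
So (37)·81 ≡ 1 (mod 214), i.e. 81^(-1) ≡ 37 (mod 214).
Check: 81 × 37 = 2997 ≡ 1 (mod 214)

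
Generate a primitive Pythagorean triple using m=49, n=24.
(1825, 2352, 2977)

Euclid's formula: a = m² - n², b = 2mn, c = m² + n²
m = 49, n = 24
a = 49² - 24² = 2401 - 576 = 1825
b = 2 × 49 × 24 = 2352
c = 49² + 24² = 2401 + 576 = 2977
Verification: 1825² + 2352² = 3330625 + 5531904 = 8862529 = 2977² ✓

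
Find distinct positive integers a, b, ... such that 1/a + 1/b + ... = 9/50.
1/6 + 1/75

Greedy algorithm:
9/50: ceiling(50/9) = 6, use 1/6
1/75: ceiling(75/1) = 75, use 1/75
Result: 9/50 = 1/6 + 1/75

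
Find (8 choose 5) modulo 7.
0

Using Lucas' theorem:
Write n=8 and k=5 in base 7:
n in base 7: [1, 1]
k in base 7: [0, 5]
C(8,5) mod 7 = ∏ C(n_i, k_i) mod 7
Digit binomials (mod 7): C(1,0) = 1; C(1,5) = 0 (k_i > n_i)
Product: 1 × 0 = 0 ≡ 0 (mod 7)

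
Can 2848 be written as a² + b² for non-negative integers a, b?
12² + 52² (a=12, b=52)

Factorization: 2848 = 2^5 × 89
By Fermat: n is sum of two squares iff every prime p ≡ 3 (mod 4) appears to even power.
All primes ≡ 3 (mod 4) appear to even power.
Search a = 0, 1, 2, … for 2848 - a² a perfect square: first hit at a = 12: 2848 - 144 = 2704 = 52².
2848 = 12² + 52² = 144 + 2704 ✓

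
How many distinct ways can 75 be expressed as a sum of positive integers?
8118264

p(n) counts ways to write n as a sum of positive integers (order ignored).
Euler's pentagonal recurrence: p(k) = p(k-1) + p(k-2) - p(k-5) - p(k-7) + p(k-12) + p(k-15) - ... (offsets j(3j∓1)/2, signs ++--, p(0)=1, p(<0)=0).
DP table for k = 0..74: p(0)=1, p(1)=1, p(2)=2, p(3)=3, p(4)=5, p(5)=7, p(6)=11, p(7)=15, p(8)=22, p(9)=30, p(10)=42, p(11)=56, p(12)=77, p(13)=101, p(14)=135, p(15)=176, p(16)=231, p(17)=297, p(18)=385, p(19)=490, p(20)=627, p(21)=792, p(22)=1002, p(23)=1255, p(24)=1575, p(25)=1958, p(26)=2436, p(27)=3010, p(28)=3718, p(29)=4565, p(30)=5604, p(31)=6842, p(32)=8349, p(33)=10143, p(34)=12310, p(35)=14883, p(36)=17977, p(37)=21637, p(38)=26015, p(39)=31185, p(40)=37338, p(41)=44583, p(42)=53174, p(43)=63261, p(44)=75175, p(45)=89134, p(46)=105558, p(47)=124754, p(48)=147273, p(49)=173525, p(50)=204226, p(51)=239943, p(52)=281589, p(53)=329931, p(54)=386155, p(55)=451276, p(56)=526823, p(57)=614154, p(58)=715220, p(59)=831820, p(60)=966467, p(61)=1121505, p(62)=1300156, p(63)=1505499, p(64)=1741630, p(65)=2012558, p(66)=2323520, p(67)=2679689, p(68)=3087735, p(69)=3554345, p(70)=4087968, p(71)=4697205, p(72)=5392783, p(73)=6185689, p(74)=7089500.
Final step: p(75) = p(74) + p(73) - p(70) - p(68) + p(63) + p(60) - p(53) - p(49) + p(40) + p(35) - p(24) - p(18) + p(5)
= 7089500 + 6185689 - 4087968 - 3087735 + 1505499 + 966467 - 329931 - 173525 + 37338 + 14883 - 1575 - 385 + 7
= 8118264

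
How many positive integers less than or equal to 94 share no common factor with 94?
46

94 = 2 × 47
φ(n) = n × ∏(1 - 1/p) for each prime p dividing n
φ(94) = 94 × (1 - 1/2) × (1 - 1/47) = 46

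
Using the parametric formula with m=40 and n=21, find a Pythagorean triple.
(1159, 1680, 2041)

Euclid's formula: a = m² - n², b = 2mn, c = m² + n²
m = 40, n = 21
a = 40² - 21² = 1600 - 441 = 1159
b = 2 × 40 × 21 = 1680
c = 40² + 21² = 1600 + 441 = 2041
Verification: 1159² + 1680² = 1343281 + 2822400 = 4165681 = 2041² ✓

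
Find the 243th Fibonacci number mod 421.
34

Matrix identity: Q^n = [[F_(n+1), F_n], [F_n, F_(n-1)]] with Q = [[1,1],[1,0]].
n = 243 = 11110011₂. Square-and-multiply, entries mod 421:
Q^1 = [[1,1],[1,0]]
Q^3 = (Q^1)²·Q = [[3,2],[2,1]]
Q^7 = (Q^3)²·Q = [[21,13],[13,8]]
Q^15 = (Q^7)²·Q = [[145,189],[189,377]]
Q^30 = (Q^15)² = [[332,144],[144,188]]
Q^60 = (Q^30)² = [[29,363],[363,87]]
Q^121 = (Q^60)²·Q = [[3,416],[416,8]]
Q^243 = (Q^121)²·Q = [[400,34],[34,366]]
F_243 mod 421 = Q^243[0][1] = 34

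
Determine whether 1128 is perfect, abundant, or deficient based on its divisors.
abundant

Proper divisors of 1128: sum = 1 + 2 + 3 + 4 + 6 + 8 + 12 + 24 + 47 + 94 + 141 + 188 + 282 + 376 + 564 = 1752
Since 1752 > 1128, 1128 is abundant.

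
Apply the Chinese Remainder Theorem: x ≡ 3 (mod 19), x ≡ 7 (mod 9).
79

Using Chinese Remainder Theorem:
M = 19 × 9 = 171
M1 = 9, M2 = 19
y1 = 9^(-1) mod 19 = 17
y2 = 19^(-1) mod 9 = 1
x = (3×9×17 + 7×19×1) mod 171 = 79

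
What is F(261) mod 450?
236

Matrix identity: Q^n = [[F_(n+1), F_n], [F_n, F_(n-1)]] with Q = [[1,1],[1,0]].
n = 261 = 100000101₂. Square-and-multiply, entries mod 450:
Q^1 = [[1,1],[1,0]]
Q^2 = (Q^1)² = [[2,1],[1,1]]
Q^4 = (Q^2)² = [[5,3],[3,2]]
Q^8 = (Q^4)² = [[34,21],[21,13]]
Q^16 = (Q^8)² = [[247,87],[87,160]]
Q^32 = (Q^16)² = [[178,309],[309,319]]
Q^65 = (Q^32)²·Q = [[388,265],[265,123]]
Q^130 = (Q^65)² = [[269,415],[415,304]]
Q^261 = (Q^130)²·Q = [[431,236],[236,195]]
F_261 mod 450 = Q^261[0][1] = 236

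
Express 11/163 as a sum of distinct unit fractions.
1/15 + 1/1223 + 1/2990235

Greedy algorithm:
11/163: ceiling(163/11) = 15, use 1/15
2/2445: ceiling(2445/2) = 1223, use 1/1223
1/2990235: ceiling(2990235/1) = 2990235, use 1/2990235
Result: 11/163 = 1/15 + 1/1223 + 1/2990235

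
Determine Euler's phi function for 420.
96

420 = 2^2 × 3 × 5 × 7
φ(n) = n × ∏(1 - 1/p) for each prime p dividing n
φ(420) = 420 × (1 - 1/2) × (1 - 1/3) × (1 - 1/5) × (1 - 1/7) = 96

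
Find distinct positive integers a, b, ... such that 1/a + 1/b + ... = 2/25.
1/13 + 1/325

Greedy algorithm:
2/25: ceiling(25/2) = 13, use 1/13
1/325: ceiling(325/1) = 325, use 1/325
Result: 2/25 = 1/13 + 1/325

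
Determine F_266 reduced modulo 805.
643

Matrix identity: Q^n = [[F_(n+1), F_n], [F_n, F_(n-1)]] with Q = [[1,1],[1,0]].
n = 266 = 100001010₂. Square-and-multiply, entries mod 805:
Q^1 = [[1,1],[1,0]]
Q^2 = (Q^1)² = [[2,1],[1,1]]
Q^4 = (Q^2)² = [[5,3],[3,2]]
Q^8 = (Q^4)² = [[34,21],[21,13]]
Q^16 = (Q^8)² = [[792,182],[182,610]]
Q^33 = (Q^16)²·Q = [[267,288],[288,784]]
Q^66 = (Q^33)² = [[478,8],[8,470]]
Q^133 = (Q^66)²·Q = [[267,733],[733,339]]
Q^266 = (Q^133)² = [[803,643],[643,160]]
F_266 mod 805 = Q^266[0][1] = 643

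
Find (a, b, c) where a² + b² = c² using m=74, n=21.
(5035, 3108, 5917)

Euclid's formula: a = m² - n², b = 2mn, c = m² + n²
m = 74, n = 21
a = 74² - 21² = 5476 - 441 = 5035
b = 2 × 74 × 21 = 3108
c = 74² + 21² = 5476 + 441 = 5917
Verification: 5035² + 3108² = 25351225 + 9659664 = 35010889 = 5917² ✓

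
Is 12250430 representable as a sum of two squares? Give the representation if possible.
Not possible

Factorization: 12250430 = 2 × 5 × 107^3
By Fermat: n is sum of two squares iff every prime p ≡ 3 (mod 4) appears to even power.
Prime(s) ≡ 3 (mod 4) with odd exponent: [(107, 3)]
Therefore 12250430 cannot be expressed as a² + b².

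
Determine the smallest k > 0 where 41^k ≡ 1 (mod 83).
41

83 is prime, so ord(41) divides φ(83) = 82.
Divisors of 82: 1, 2, 41, 82.
Repeated squaring: 41^1 ≡ 41, 41^2 ≡ 21, 41^4 ≡ 26, 41^8 ≡ 12, 41^16 ≡ 61, 41^32 ≡ 69, 41^64 ≡ 30 (mod 83).
Test 41^d mod 83 for each divisor d in increasing order:
41^1 ≡ 41
41^2 ≡ 21
41^41 = 41^32·41^8·41^1 ≡ 1  ← first divisor giving 1
The order is 41.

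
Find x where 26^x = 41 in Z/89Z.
75

Baby-step giant-step with step n = ⌈√89⌉ = 10.
Baby steps 26^j mod 89 (j:value) for j=0..9: 0:1, 1:26, 2:53, 3:43, 4:50, 5:54, 6:69, 7:14, 8:8, 9:30.
Giant-step multiplier: 26^(-10) ≡ 26^(88-10) = 26^78 ≡ 72 (mod 89).
Giant steps γ_i = 41·72^i mod 89: γ_0=41, γ_1=15, γ_2=12, γ_3=63, γ_4=86, γ_5=51, γ_6=23, γ_7=54 (in table at j=5).
x = i·n + j = 7·10 + 5 = 75.
Check: 26^75 ≡ 41 (mod 89).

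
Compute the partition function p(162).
129913904637

p(n) counts ways to write n as a sum of positive integers (order ignored).
Euler's pentagonal recurrence: p(k) = p(k-1) + p(k-2) - p(k-5) - p(k-7) + p(k-12) + p(k-15) - ... (offsets j(3j∓1)/2, signs ++--, p(0)=1, p(<0)=0).
DP table for k = 0..161: p(0)=1, p(1)=1, p(2)=2, p(3)=3, p(4)=5, p(5)=7, p(6)=11, p(7)=15, p(8)=22, p(9)=30, p(10)=42, p(11)=56, p(12)=77, p(13)=101, p(14)=135, p(15)=176, p(16)=231, p(17)=297, p(18)=385, p(19)=490, p(20)=627, p(21)=792, p(22)=1002, p(23)=1255, p(24)=1575, p(25)=1958, p(26)=2436, p(27)=3010, p(28)=3718, p(29)=4565, p(30)=5604, p(31)=6842, p(32)=8349, p(33)=10143, p(34)=12310, p(35)=14883, p(36)=17977, p(37)=21637, p(38)=26015, p(39)=31185, p(40)=37338, p(41)=44583, p(42)=53174, p(43)=63261, p(44)=75175, p(45)=89134, p(46)=105558, p(47)=124754, p(48)=147273, p(49)=173525, p(50)=204226, p(51)=239943, p(52)=281589, p(53)=329931, p(54)=386155, p(55)=451276, p(56)=526823, p(57)=614154, p(58)=715220, p(59)=831820, p(60)=966467, p(61)=1121505, p(62)=1300156, p(63)=1505499, p(64)=1741630, p(65)=2012558, p(66)=2323520, p(67)=2679689, p(68)=3087735, p(69)=3554345, p(70)=4087968, p(71)=4697205, p(72)=5392783, p(73)=6185689, p(74)=7089500, p(75)=8118264, p(76)=9289091, p(77)=10619863, p(78)=12132164, p(79)=13848650, p(80)=15796476, p(81)=18004327, p(82)=20506255, p(83)=23338469, p(84)=26543660, p(85)=30167357, p(86)=34262962, p(87)=38887673, p(88)=44108109, p(89)=49995925, p(90)=56634173, p(91)=64112359, p(92)=72533807, p(93)=82010177, p(94)=92669720, p(95)=104651419, p(96)=118114304, p(97)=133230930, p(98)=150198136, p(99)=169229875, p(100)=190569292, p(101)=214481126, p(102)=241265379, p(103)=271248950, p(104)=304801365, p(105)=342325709, p(106)=384276336, p(107)=431149389, p(108)=483502844, p(109)=541946240, p(110)=607163746, p(111)=679903203, p(112)=761002156, p(113)=851376628, p(114)=952050665, p(115)=1064144451, p(116)=1188908248, p(117)=1327710076, p(118)=1482074143, p(119)=1653668665, p(120)=1844349560, p(121)=2056148051, p(122)=2291320912, p(123)=2552338241, p(124)=2841940500, p(125)=3163127352, p(126)=3519222692, p(127)=3913864295, p(128)=4351078600, p(129)=4835271870, p(130)=5371315400, p(131)=5964539504, p(132)=6620830889, p(133)=7346629512, p(134)=8149040695, p(135)=9035836076, p(136)=10015581680, p(137)=11097645016, p(138)=12292341831, p(139)=13610949895, p(140)=15065878135, p(141)=16670689208, p(142)=18440293320, p(143)=20390982757, p(144)=22540654445, p(145)=24908858009, p(146)=27517052599, p(147)=30388671978, p(148)=33549419497, p(149)=37027355200, p(150)=40853235313, p(151)=45060624582, p(152)=49686288421, p(153)=54770336324, p(154)=60356673280, p(155)=66493182097, p(156)=73232243759, p(157)=80630964769, p(158)=88751778802, p(159)=97662728555, p(160)=107438159466, p(161)=118159068427.
Final step: p(162) = p(161) + p(160) - p(157) - p(155) + p(150) + p(147) - p(140) - p(136) + p(127) + p(122) - p(111) - p(105) + p(92) + p(85) - p(70) - p(62) + p(45) + p(36) - p(17) - p(7)
= 118159068427 + 107438159466 - 80630964769 - 66493182097 + 40853235313 + 30388671978 - 15065878135 - 10015581680 + 3913864295 + 2291320912 - 679903203 - 342325709 + 72533807 + 30167357 - 4087968 - 1300156 + 89134 + 17977 - 297 - 15
= 129913904637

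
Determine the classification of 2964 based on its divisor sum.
abundant

Proper divisors of 2964: sum = 1 + 2 + 3 + 4 + 6 + 12 + 13 + 19 + ... + 494 + 741 + 988 + 1482 (23 divisors) = 4876
Since 4876 > 2964, 2964 is abundant.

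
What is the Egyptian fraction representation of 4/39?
1/10 + 1/390

Greedy algorithm:
4/39: ceiling(39/4) = 10, use 1/10
1/390: ceiling(390/1) = 390, use 1/390
Result: 4/39 = 1/10 + 1/390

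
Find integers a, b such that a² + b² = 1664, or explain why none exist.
8² + 40² (a=8, b=40)

Factorization: 1664 = 2^7 × 13
By Fermat: n is sum of two squares iff every prime p ≡ 3 (mod 4) appears to even power.
All primes ≡ 3 (mod 4) appear to even power.
Search a = 0, 1, 2, … for 1664 - a² a perfect square: first hit at a = 8: 1664 - 64 = 1600 = 40².
1664 = 8² + 40² = 64 + 1600 ✓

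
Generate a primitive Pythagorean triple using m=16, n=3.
(247, 96, 265)

Euclid's formula: a = m² - n², b = 2mn, c = m² + n²
m = 16, n = 3
a = 16² - 3² = 256 - 9 = 247
b = 2 × 16 × 3 = 96
c = 16² + 3² = 256 + 9 = 265
Verification: 247² + 96² = 61009 + 9216 = 70225 = 265² ✓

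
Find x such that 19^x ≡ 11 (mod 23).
5

Baby-step giant-step with step n = ⌈√23⌉ = 5.
Baby steps 19^j mod 23 (j:value) for j=0..4: 0:1, 1:19, 2:16, 3:5, 4:3.
Giant-step multiplier: 19^(-5) ≡ 19^(22-5) = 19^17 ≡ 21 (mod 23).
Giant steps γ_i = 11·21^i mod 23: γ_0=11, γ_1=1 (in table at j=0).
x = i·n + j = 1·5 + 0 = 5.
Check: 19^5 ≡ 11 (mod 23).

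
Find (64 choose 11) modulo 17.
10

Using Lucas' theorem:
Write n=64 and k=11 in base 17:
n in base 17: [3, 13]
k in base 17: [0, 11]
C(64,11) mod 17 = ∏ C(n_i, k_i) mod 17
Digit binomials (mod 17): C(3,0) = 1; C(13,11) = 78 ≡ 10
Product: 1 × 10 = 10 ≡ 10 (mod 17)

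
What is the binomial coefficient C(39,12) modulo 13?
0

Using Lucas' theorem:
Write n=39 and k=12 in base 13:
n in base 13: [3, 0]
k in base 13: [0, 12]
C(39,12) mod 13 = ∏ C(n_i, k_i) mod 13
Digit binomials (mod 13): C(3,0) = 1; C(0,12) = 0 (k_i > n_i)
Product: 1 × 0 = 0 ≡ 0 (mod 13)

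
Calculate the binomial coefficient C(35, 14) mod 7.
3

Using Lucas' theorem:
Write n=35 and k=14 in base 7:
n in base 7: [5, 0]
k in base 7: [2, 0]
C(35,14) mod 7 = ∏ C(n_i, k_i) mod 7
Digit binomials (mod 7): C(5,2) = 10 ≡ 3; C(0,0) = 1
Product: 3 × 1 = 3 ≡ 3 (mod 7)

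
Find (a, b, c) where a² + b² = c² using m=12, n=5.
(119, 120, 169)

Euclid's formula: a = m² - n², b = 2mn, c = m² + n²
m = 12, n = 5
a = 12² - 5² = 144 - 25 = 119
b = 2 × 12 × 5 = 120
c = 12² + 5² = 144 + 25 = 169
Verification: 119² + 120² = 14161 + 14400 = 28561 = 169² ✓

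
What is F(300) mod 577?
405

Matrix identity: Q^n = [[F_(n+1), F_n], [F_n, F_(n-1)]] with Q = [[1,1],[1,0]].
n = 300 = 100101100₂. Square-and-multiply, entries mod 577:
Q^1 = [[1,1],[1,0]]
Q^2 = (Q^1)² = [[2,1],[1,1]]
Q^4 = (Q^2)² = [[5,3],[3,2]]
Q^9 = (Q^4)²·Q = [[55,34],[34,21]]
Q^18 = (Q^9)² = [[142,276],[276,443]]
Q^37 = (Q^18)²·Q = [[458,558],[558,477]]
Q^75 = (Q^37)²·Q = [[219,97],[97,122]]
Q^150 = (Q^75)² = [[247,188],[188,59]]
Q^300 = (Q^150)² = [[571,405],[405,166]]
F_300 mod 577 = Q^300[0][1] = 405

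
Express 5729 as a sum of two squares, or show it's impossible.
20² + 73² (a=20, b=73)

Factorization: 5729 = 17 × 337
By Fermat: n is sum of two squares iff every prime p ≡ 3 (mod 4) appears to even power.
All primes ≡ 3 (mod 4) appear to even power.
Search a = 0, 1, 2, … for 5729 - a² a perfect square: first hit at a = 20: 5729 - 400 = 5329 = 73².
5729 = 20² + 73² = 400 + 5329 ✓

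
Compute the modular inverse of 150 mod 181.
35

gcd(150, 181) = 1, so the inverse exists.
Extended Euclidean algorithm on (181, 150):
181 = 1 × 150 + 31  ⟹  31 = (1)·181 + (-1)·150
150 = 4 × 31 + 26  ⟹  26 = (-4)·181 + (5)·150
31 = 1 × 26 + 5  ⟹  5 = (5)·181 + (-6)·150
26 = 5 × 5 + 1  ⟹  1 = (-29)·181 + (35)·150
So (35)·150 ≡ 1 (mod 181), i.e. 150^(-1) ≡ 35 (mod 181).
Check: 150 × 35 = 5250 ≡ 1 (mod 181)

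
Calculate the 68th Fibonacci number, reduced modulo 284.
141

Matrix identity: Q^n = [[F_(n+1), F_n], [F_n, F_(n-1)]] with Q = [[1,1],[1,0]].
n = 68 = 1000100₂. Square-and-multiply, entries mod 284:
Q^1 = [[1,1],[1,0]]
Q^2 = (Q^1)² = [[2,1],[1,1]]
Q^4 = (Q^2)² = [[5,3],[3,2]]
Q^8 = (Q^4)² = [[34,21],[21,13]]
Q^17 = (Q^8)²·Q = [[28,177],[177,135]]
Q^34 = (Q^17)² = [[21,167],[167,138]]
Q^68 = (Q^34)² = [[214,141],[141,73]]
F_68 mod 284 = Q^68[0][1] = 141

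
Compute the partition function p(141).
16670689208

p(n) counts ways to write n as a sum of positive integers (order ignored).
Euler's pentagonal recurrence: p(k) = p(k-1) + p(k-2) - p(k-5) - p(k-7) + p(k-12) + p(k-15) - ... (offsets j(3j∓1)/2, signs ++--, p(0)=1, p(<0)=0).
DP table for k = 0..140: p(0)=1, p(1)=1, p(2)=2, p(3)=3, p(4)=5, p(5)=7, p(6)=11, p(7)=15, p(8)=22, p(9)=30, p(10)=42, p(11)=56, p(12)=77, p(13)=101, p(14)=135, p(15)=176, p(16)=231, p(17)=297, p(18)=385, p(19)=490, p(20)=627, p(21)=792, p(22)=1002, p(23)=1255, p(24)=1575, p(25)=1958, p(26)=2436, p(27)=3010, p(28)=3718, p(29)=4565, p(30)=5604, p(31)=6842, p(32)=8349, p(33)=10143, p(34)=12310, p(35)=14883, p(36)=17977, p(37)=21637, p(38)=26015, p(39)=31185, p(40)=37338, p(41)=44583, p(42)=53174, p(43)=63261, p(44)=75175, p(45)=89134, p(46)=105558, p(47)=124754, p(48)=147273, p(49)=173525, p(50)=204226, p(51)=239943, p(52)=281589, p(53)=329931, p(54)=386155, p(55)=451276, p(56)=526823, p(57)=614154, p(58)=715220, p(59)=831820, p(60)=966467, p(61)=1121505, p(62)=1300156, p(63)=1505499, p(64)=1741630, p(65)=2012558, p(66)=2323520, p(67)=2679689, p(68)=3087735, p(69)=3554345, p(70)=4087968, p(71)=4697205, p(72)=5392783, p(73)=6185689, p(74)=7089500, p(75)=8118264, p(76)=9289091, p(77)=10619863, p(78)=12132164, p(79)=13848650, p(80)=15796476, p(81)=18004327, p(82)=20506255, p(83)=23338469, p(84)=26543660, p(85)=30167357, p(86)=34262962, p(87)=38887673, p(88)=44108109, p(89)=49995925, p(90)=56634173, p(91)=64112359, p(92)=72533807, p(93)=82010177, p(94)=92669720, p(95)=104651419, p(96)=118114304, p(97)=133230930, p(98)=150198136, p(99)=169229875, p(100)=190569292, p(101)=214481126, p(102)=241265379, p(103)=271248950, p(104)=304801365, p(105)=342325709, p(106)=384276336, p(107)=431149389, p(108)=483502844, p(109)=541946240, p(110)=607163746, p(111)=679903203, p(112)=761002156, p(113)=851376628, p(114)=952050665, p(115)=1064144451, p(116)=1188908248, p(117)=1327710076, p(118)=1482074143, p(119)=1653668665, p(120)=1844349560, p(121)=2056148051, p(122)=2291320912, p(123)=2552338241, p(124)=2841940500, p(125)=3163127352, p(126)=3519222692, p(127)=3913864295, p(128)=4351078600, p(129)=4835271870, p(130)=5371315400, p(131)=5964539504, p(132)=6620830889, p(133)=7346629512, p(134)=8149040695, p(135)=9035836076, p(136)=10015581680, p(137)=11097645016, p(138)=12292341831, p(139)=13610949895, p(140)=15065878135.
Final step: p(141) = p(140) + p(139) - p(136) - p(134) + p(129) + p(126) - p(119) - p(115) + p(106) + p(101) - p(90) - p(84) + p(71) + p(64) - p(49) - p(41) + p(24) + p(15)
= 15065878135 + 13610949895 - 10015581680 - 8149040695 + 4835271870 + 3519222692 - 1653668665 - 1064144451 + 384276336 + 214481126 - 56634173 - 26543660 + 4697205 + 1741630 - 173525 - 44583 + 1575 + 176
= 16670689208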